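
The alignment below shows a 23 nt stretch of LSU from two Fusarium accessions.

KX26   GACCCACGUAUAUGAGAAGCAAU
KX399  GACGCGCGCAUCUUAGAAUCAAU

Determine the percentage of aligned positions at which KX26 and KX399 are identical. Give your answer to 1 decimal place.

Mismatches occur at site 4 (C→G), site 6 (A→G), site 9 (U→C), site 12 (A→C), site 14 (G→U), site 19 (G→U).
17 of the 23 sites match, so the percent identity is 17/23 × 100 = 73.9%.

73.9%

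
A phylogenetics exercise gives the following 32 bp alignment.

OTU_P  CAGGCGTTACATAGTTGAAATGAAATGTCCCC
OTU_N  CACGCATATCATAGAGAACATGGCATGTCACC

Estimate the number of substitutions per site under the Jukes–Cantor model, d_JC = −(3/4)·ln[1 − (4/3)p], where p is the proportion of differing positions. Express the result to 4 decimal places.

0.4598

Mismatches occur at site 3 (G↔C), site 6 (G↔A), site 8 (T↔A), site 9 (A↔T), site 15 (T↔A), site 16 (T↔G), site 17 (G↔A), site 19 (A↔C), site 23 (A↔G), site 24 (A↔C), site 30 (C↔A).
p = 11/32 = 0.343750.
d = −0.75 · ln(1 − (4/3)·0.343750) = −0.75 · ln(0.541667) = −0.75 · (-0.613104) = 0.4598.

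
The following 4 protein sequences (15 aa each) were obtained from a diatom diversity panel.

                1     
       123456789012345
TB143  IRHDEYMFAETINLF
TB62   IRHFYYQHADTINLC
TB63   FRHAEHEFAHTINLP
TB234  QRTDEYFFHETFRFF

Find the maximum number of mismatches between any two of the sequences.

Pairwise Hamming distances:
  TB143 vs TB62: 6
  TB143 vs TB63: 6
  TB143 vs TB234: 7
  TB62 vs TB63: 8
  TB62 vs TB234: 12
  TB63 vs TB234: 11
The largest is 12, between TB62 and TB234.

12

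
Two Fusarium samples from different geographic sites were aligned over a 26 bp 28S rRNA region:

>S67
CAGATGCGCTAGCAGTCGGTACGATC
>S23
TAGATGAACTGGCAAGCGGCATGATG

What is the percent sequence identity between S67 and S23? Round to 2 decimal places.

The sequences differ at positions 1 (C/T), 7 (C/A), 8 (G/A), 11 (A/G), 15 (G/A), 16 (T/G), 20 (T/C), 22 (C/T), 26 (C/G).
17 of the 26 sites match, so the percent identity is 17/26 × 100 = 65.38%.

65.38%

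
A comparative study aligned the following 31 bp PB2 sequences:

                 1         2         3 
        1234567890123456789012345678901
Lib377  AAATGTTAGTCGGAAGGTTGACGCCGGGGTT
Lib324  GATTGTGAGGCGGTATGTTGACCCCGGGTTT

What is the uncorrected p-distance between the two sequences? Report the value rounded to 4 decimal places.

The sequences differ at positions 1 (A/G), 3 (A/T), 7 (T/G), 10 (T/G), 14 (A/T), 16 (G/T), 23 (G/C), 29 (G/T).
There are 8 differences over 31 sites, so p = 8/31 = 0.2581.

0.2581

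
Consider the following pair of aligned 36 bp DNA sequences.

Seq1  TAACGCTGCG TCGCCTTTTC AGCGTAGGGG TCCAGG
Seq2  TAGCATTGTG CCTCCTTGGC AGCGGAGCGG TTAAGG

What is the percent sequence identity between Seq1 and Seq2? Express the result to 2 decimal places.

The sequences differ at positions 3 (A/G), 5 (G/A), 6 (C/T), 9 (C/T), 11 (T/C), 13 (G/T), 18 (T/G), 19 (T/G), 25 (T/G), 28 (G/C), 32 (C/T), 33 (C/A).
24 of the 36 sites match, so the percent identity is 24/36 × 100 = 66.67%.

66.67%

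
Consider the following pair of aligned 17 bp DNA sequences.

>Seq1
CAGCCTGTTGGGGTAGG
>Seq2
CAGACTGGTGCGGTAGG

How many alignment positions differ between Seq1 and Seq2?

3

Differing sites — 4:C/A; 8:T/G; 11:G/C.
That gives 3 mismatches out of 17 aligned sites, so the Hamming distance is 3.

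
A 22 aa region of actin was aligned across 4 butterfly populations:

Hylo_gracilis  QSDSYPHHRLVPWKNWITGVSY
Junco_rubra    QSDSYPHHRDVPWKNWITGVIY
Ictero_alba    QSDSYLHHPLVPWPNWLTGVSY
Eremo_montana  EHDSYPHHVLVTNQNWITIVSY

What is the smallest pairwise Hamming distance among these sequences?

2

Pairwise Hamming distances:
  Hylo_gracilis vs Junco_rubra: 2
  Hylo_gracilis vs Ictero_alba: 4
  Hylo_gracilis vs Eremo_montana: 7
  Junco_rubra vs Ictero_alba: 6
  Junco_rubra vs Eremo_montana: 9
  Ictero_alba vs Eremo_montana: 9
The smallest is 2, between Hylo_gracilis and Junco_rubra.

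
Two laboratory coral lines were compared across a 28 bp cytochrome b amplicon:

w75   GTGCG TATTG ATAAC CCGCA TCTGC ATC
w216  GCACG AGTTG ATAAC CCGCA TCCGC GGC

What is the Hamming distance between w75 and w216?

7

Mismatches occur at site 2 (T→C), site 3 (G→A), site 6 (T→A), site 7 (A→G), site 23 (T→C), site 26 (A→G), site 27 (T→G).
That gives 7 mismatches out of 28 aligned sites, so the Hamming distance is 7.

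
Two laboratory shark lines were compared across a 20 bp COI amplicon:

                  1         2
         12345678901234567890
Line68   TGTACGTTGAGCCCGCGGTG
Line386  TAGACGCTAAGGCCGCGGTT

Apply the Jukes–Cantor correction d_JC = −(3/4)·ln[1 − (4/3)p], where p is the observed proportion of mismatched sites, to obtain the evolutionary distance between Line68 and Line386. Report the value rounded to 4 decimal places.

0.3831

Mismatches occur at site 2 (G→A), site 3 (T→G), site 7 (T→C), site 9 (G→A), site 12 (C→G), site 20 (G→T).
p = 6/20 = 0.300000.
d = −0.75 · ln(1 − (4/3)·0.300000) = −0.75 · ln(0.600000) = −0.75 · (-0.510826) = 0.3831.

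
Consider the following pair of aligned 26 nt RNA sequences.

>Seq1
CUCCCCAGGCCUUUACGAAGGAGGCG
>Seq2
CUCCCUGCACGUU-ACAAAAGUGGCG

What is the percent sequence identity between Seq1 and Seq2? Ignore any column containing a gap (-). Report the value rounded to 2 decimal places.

Excluding the 1 gap column leaves 25 comparable sites.
Mismatches occur at site 6 (C/U), site 7 (A/G), site 8 (G/C), site 9 (G/A), site 11 (C/G), site 17 (G/A), site 20 (G/A), site 22 (A/U).
17 of the 25 comparable sites match, so the percent identity is 17/25 × 100 = 68.00%.

68.00%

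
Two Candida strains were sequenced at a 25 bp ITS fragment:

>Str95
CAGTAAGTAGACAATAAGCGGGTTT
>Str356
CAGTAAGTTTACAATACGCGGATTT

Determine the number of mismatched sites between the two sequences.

Differing sites — 9:A/T; 10:G/T; 17:A/C; 22:G/A.
That gives 4 mismatches out of 25 aligned sites, so the Hamming distance is 4.

4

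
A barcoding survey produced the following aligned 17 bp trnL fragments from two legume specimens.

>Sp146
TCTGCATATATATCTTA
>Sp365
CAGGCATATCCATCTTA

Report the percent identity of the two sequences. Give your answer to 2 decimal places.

The sequences differ at positions 1 (T/C), 2 (C/A), 3 (T/G), 10 (A/C), 11 (T/C).
12 of the 17 sites match, so the percent identity is 12/17 × 100 = 70.59%.

70.59%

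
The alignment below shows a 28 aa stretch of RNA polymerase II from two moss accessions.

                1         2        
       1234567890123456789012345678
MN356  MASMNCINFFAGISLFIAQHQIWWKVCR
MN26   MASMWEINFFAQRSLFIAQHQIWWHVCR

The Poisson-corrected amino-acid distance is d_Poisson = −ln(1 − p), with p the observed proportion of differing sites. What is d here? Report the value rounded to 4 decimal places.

Differing sites — 5:N/W; 6:C/E; 12:G/Q; 13:I/R; 25:K/H.
p = 5/28 = 0.178571.
d = −ln(1 − 0.178571) = −ln(0.821429) = 0.1967.

0.1967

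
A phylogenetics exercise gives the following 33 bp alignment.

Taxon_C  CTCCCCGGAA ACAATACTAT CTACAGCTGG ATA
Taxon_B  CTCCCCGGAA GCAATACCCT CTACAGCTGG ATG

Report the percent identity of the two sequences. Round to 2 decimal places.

Differing sites — 11:A/G; 18:T/C; 19:A/C; 33:A/G.
29 of the 33 sites match, so the percent identity is 29/33 × 100 = 87.88%.

87.88%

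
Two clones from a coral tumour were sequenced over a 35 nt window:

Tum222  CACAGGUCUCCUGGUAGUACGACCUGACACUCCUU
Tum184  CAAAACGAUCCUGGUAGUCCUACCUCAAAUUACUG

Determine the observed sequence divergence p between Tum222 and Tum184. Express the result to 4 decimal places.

Mismatches occur at site 3 (C/A), site 5 (G/A), site 6 (G/C), site 7 (U/G), site 8 (C/A), site 19 (A/C), site 21 (G/U), site 26 (G/C), site 28 (C/A), site 30 (C/U), site 32 (C/A), site 35 (U/G).
There are 12 differences over 35 sites, so p = 12/35 = 0.3429.

0.3429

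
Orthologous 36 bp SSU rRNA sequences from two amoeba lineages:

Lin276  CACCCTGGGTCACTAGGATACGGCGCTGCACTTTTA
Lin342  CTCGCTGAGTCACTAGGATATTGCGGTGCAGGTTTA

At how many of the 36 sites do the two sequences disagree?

8

The sequences differ at positions 2 (A/T), 4 (C/G), 8 (G/A), 21 (C/T), 22 (G/T), 26 (C/G), 31 (C/G), 32 (T/G).
That gives 8 mismatches out of 36 aligned sites, so the Hamming distance is 8.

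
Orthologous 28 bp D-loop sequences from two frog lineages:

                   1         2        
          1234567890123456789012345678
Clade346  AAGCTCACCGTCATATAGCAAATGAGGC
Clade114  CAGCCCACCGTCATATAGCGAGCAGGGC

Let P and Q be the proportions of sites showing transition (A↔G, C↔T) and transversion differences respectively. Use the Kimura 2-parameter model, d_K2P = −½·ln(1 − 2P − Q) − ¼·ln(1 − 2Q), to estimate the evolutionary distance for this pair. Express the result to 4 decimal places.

0.3306

Mismatches occur at site 1 (A/C, transversion), site 5 (T/C, transition), site 20 (A/G, transition), site 22 (A/G, transition), site 23 (T/C, transition), site 24 (G/A, transition), site 25 (A/G, transition).
Of the 7 differences, 6 transitions and 1 transversion over 28 sites: P = 6/28 = 0.214286, Q = 1/28 = 0.035714.
d = −0.5·ln(0.535714) − 0.25·ln(0.928572) = −0.5·(-0.624155) − 0.25·(-0.074107) = 0.3306.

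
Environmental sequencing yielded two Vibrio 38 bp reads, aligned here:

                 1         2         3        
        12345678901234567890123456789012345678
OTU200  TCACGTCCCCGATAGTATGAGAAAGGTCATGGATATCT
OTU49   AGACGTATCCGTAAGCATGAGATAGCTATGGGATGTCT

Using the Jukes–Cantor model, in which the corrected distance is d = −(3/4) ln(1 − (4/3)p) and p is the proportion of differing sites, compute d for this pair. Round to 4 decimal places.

The sequences differ at positions 1 (T/A), 2 (C/G), 7 (C/A), 8 (C/T), 12 (A/T), 13 (T/A), 16 (T/C), 23 (A/T), 26 (G/C), 28 (C/A), 29 (A/T), 30 (T/G), 35 (A/G).
p = 13/38 = 0.342105.
d = −0.75 · ln(1 − (4/3)·0.342105) = −0.75 · ln(0.543860) = −0.75 · (-0.609063) = 0.4568.

0.4568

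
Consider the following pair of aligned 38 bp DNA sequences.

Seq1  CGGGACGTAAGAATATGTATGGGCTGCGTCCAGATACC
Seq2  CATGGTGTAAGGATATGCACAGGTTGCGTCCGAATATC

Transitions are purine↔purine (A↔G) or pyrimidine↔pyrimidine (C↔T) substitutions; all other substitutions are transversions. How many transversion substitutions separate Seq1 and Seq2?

Differing sites — 2:G/A (Ti); 3:G/T (Tv); 5:A/G (Ti); 6:C/T (Ti); 12:A/G (Ti); 18:T/C (Ti); 20:T/C (Ti); 21:G/A (Ti); 24:C/T (Ti); 32:A/G (Ti); 33:G/A (Ti); 37:C/T (Ti).
Of the 12 differences, 11 transitions and 1 transversion, so the answer is 1.

1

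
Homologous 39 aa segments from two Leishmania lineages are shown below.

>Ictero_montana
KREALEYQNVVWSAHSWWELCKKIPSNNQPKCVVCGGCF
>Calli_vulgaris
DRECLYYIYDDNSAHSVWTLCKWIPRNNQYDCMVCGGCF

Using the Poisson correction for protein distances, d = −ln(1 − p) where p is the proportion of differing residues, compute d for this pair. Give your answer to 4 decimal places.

0.4855

Mismatches occur at site 1 (K→D), site 4 (A→C), site 6 (E→Y), site 8 (Q→I), site 9 (N→Y), site 10 (V→D), site 11 (V→D), site 12 (W→N), site 17 (W→V), site 19 (E→T), site 23 (K→W), site 26 (S→R), site 30 (P→Y), site 31 (K→D), site 33 (V→M).
p = 15/39 = 0.384615.
d = −ln(1 − 0.384615) = −ln(0.615385) = 0.4855.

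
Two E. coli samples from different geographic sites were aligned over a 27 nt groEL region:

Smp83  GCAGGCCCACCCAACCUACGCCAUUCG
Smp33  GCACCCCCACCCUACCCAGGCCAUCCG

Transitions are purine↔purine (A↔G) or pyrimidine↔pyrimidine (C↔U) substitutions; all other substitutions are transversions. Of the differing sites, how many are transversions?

4

Mismatches occur at site 4 (G/C, transversion), site 5 (G/C, transversion), site 13 (A/U, transversion), site 17 (U/C, transition), site 19 (C/G, transversion), site 25 (U/C, transition).
Of the 6 differences, 2 transitions and 4 transversions, so the answer is 4.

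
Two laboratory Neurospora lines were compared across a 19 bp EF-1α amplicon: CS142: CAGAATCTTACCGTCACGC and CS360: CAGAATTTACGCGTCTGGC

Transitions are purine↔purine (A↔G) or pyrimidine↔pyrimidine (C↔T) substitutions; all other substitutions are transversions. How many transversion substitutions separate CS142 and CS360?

5

Differing sites — 7:C/T (Ti); 9:T/A (Tv); 10:A/C (Tv); 11:C/G (Tv); 16:A/T (Tv); 17:C/G (Tv).
Of the 6 differences, 1 transition and 5 transversions, so the answer is 5.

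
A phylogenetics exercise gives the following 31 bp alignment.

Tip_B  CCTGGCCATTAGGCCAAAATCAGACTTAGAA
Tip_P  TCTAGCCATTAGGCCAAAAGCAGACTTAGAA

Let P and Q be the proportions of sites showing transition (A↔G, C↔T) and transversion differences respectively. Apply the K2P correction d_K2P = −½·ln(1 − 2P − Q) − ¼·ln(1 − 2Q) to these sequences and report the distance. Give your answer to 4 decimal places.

0.1046

Differing sites — 1:C/T (Ti); 4:G/A (Ti); 20:T/G (Tv).
Of the 3 differences, 2 transitions and 1 transversion over 31 sites: P = 2/31 = 0.064516, Q = 1/31 = 0.032258.
d = −0.5·ln(0.838710) − 0.25·ln(0.935484) = −0.5·(-0.175890) − 0.25·(-0.066691) = 0.1046.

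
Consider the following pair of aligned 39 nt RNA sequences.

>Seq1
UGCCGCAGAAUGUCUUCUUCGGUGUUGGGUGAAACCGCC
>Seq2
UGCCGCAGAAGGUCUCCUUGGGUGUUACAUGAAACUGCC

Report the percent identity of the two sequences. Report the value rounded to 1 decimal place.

Mismatches occur at site 11 (U→G), site 16 (U→C), site 20 (C→G), site 27 (G→A), site 28 (G→C), site 29 (G→A), site 36 (C→U).
32 of the 39 sites match, so the percent identity is 32/39 × 100 = 82.1%.

82.1%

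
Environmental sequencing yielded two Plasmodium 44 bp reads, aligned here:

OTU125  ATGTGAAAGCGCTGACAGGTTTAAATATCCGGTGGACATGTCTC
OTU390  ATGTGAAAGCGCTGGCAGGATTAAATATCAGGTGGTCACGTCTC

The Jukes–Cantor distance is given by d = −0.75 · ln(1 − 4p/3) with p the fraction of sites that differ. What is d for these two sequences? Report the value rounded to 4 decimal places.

0.1232

Mismatches occur at site 15 (A→G), site 20 (T→A), site 30 (C→A), site 36 (A→T), site 39 (T→C).
p = 5/44 = 0.113636.
d = −0.75 · ln(1 − (4/3)·0.113636) = −0.75 · ln(0.848485) = −0.75 · (-0.164303) = 0.1232.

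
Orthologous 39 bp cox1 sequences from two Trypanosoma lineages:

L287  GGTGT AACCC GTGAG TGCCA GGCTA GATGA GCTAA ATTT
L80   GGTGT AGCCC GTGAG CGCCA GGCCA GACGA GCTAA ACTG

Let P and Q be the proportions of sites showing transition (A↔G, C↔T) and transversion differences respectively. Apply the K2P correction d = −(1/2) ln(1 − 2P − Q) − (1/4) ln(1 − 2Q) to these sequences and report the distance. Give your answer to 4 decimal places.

0.1788

Mismatches occur at site 7 (A→G, transition), site 16 (T→C, transition), site 24 (T→C, transition), site 28 (T→C, transition), site 37 (T→C, transition), site 39 (T→G, transversion).
Of the 6 differences, 5 transitions and 1 transversion over 39 sites: P = 5/39 = 0.128205, Q = 1/39 = 0.025641.
d = −0.5·ln(0.717949) − 0.25·ln(0.948718) = −0.5·(-0.331357) − 0.25·(-0.052644) = 0.1788.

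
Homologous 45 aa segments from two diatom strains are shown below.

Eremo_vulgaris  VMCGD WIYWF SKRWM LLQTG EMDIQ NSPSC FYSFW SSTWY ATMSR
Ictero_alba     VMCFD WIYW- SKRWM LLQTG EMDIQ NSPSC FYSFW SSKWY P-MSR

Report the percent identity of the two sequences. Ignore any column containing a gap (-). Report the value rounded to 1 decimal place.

Excluding the 2 gap columns leaves 43 comparable sites.
Differing sites — 4:G/F; 38:T/K; 41:A/P.
40 of the 43 comparable sites match, so the percent identity is 40/43 × 100 = 93.0%.

93.0%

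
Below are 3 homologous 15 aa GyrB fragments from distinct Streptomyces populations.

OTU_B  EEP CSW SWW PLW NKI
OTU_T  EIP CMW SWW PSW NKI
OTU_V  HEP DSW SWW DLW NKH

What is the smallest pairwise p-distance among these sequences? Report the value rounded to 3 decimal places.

Pairwise Hamming distances:
  OTU_B vs OTU_T: 3
  OTU_B vs OTU_V: 4
  OTU_T vs OTU_V: 7
The smallest is 3 mismatches, between OTU_B and OTU_T; p = 3/15 = 0.200.

0.200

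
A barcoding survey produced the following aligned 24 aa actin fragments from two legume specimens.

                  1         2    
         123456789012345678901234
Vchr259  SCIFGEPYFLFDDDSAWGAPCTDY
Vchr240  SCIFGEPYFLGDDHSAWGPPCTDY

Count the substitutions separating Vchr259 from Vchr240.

Mismatches occur at site 11 (F↔G), site 14 (D↔H), site 19 (A↔P).
That gives 3 mismatches out of 24 aligned sites, so the Hamming distance is 3.

3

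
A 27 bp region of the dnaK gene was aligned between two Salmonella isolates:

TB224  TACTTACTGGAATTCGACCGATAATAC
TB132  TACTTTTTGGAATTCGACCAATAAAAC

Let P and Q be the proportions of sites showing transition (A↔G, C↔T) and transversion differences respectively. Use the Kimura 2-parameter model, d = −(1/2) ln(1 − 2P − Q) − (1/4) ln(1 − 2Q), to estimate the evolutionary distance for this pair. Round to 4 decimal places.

0.1657

Mismatches occur at site 6 (A→T, transversion), site 7 (C→T, transition), site 20 (G→A, transition), site 25 (T→A, transversion).
Of the 4 differences, 2 transitions and 2 transversions over 27 sites: P = 2/27 = 0.074074, Q = 2/27 = 0.074074.
d = −0.5·ln(0.777778) − 0.25·ln(0.851852) = −0.5·(-0.251314) − 0.25·(-0.160342) = 0.1657.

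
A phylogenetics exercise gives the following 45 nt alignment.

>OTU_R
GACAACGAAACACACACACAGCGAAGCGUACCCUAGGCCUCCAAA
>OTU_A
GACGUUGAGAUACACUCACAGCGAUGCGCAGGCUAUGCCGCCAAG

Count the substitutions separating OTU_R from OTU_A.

Mismatches occur at site 4 (A/G), site 5 (A/U), site 6 (C/U), site 9 (A/G), site 11 (C/U), site 16 (A/U), site 25 (A/U), site 29 (U/C), site 31 (C/G), site 32 (C/G), site 36 (G/U), site 40 (U/G), site 45 (A/G).
That gives 13 mismatches out of 45 aligned sites, so the Hamming distance is 13.

13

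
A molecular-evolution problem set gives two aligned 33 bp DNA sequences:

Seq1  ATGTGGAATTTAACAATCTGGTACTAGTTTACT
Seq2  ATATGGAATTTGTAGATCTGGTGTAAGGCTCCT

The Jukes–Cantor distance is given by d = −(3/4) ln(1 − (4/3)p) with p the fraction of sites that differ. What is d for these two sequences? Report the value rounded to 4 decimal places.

0.4408

Differing sites — 3:G/A; 12:A/G; 13:A/T; 14:C/A; 15:A/G; 23:A/G; 24:C/T; 25:T/A; 28:T/G; 29:T/C; 31:A/C.
p = 11/33 = 0.333333.
d = −0.75 · ln(1 − (4/3)·0.333333) = −0.75 · ln(0.555556) = −0.75 · (-0.587786) = 0.4408.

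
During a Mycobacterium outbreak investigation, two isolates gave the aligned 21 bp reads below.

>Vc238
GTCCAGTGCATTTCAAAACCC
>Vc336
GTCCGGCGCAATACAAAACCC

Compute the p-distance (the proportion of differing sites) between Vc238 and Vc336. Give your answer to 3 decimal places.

The sequences differ at positions 5 (A/G), 7 (T/C), 11 (T/A), 13 (T/A).
There are 4 differences over 21 sites, so p = 4/21 = 0.190.

0.190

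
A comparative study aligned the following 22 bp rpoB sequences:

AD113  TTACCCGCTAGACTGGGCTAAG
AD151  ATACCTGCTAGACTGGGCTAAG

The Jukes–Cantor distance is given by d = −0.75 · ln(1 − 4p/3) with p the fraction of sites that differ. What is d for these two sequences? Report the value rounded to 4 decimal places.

0.0969

Differing sites — 1:T/A; 6:C/T.
p = 2/22 = 0.090909.
d = −0.75 · ln(1 − (4/3)·0.090909) = −0.75 · ln(0.878788) = −0.75 · (-0.129212) = 0.0969.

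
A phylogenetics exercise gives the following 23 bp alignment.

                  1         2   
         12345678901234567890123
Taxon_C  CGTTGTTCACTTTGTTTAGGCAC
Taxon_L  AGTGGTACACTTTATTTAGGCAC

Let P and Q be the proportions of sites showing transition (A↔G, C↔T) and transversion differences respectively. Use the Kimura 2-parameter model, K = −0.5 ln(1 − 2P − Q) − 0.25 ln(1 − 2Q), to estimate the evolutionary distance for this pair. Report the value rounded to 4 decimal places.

The sequences differ at positions 1 (C/A, transversion), 4 (T/G, transversion), 7 (T/A, transversion), 14 (G/A, transition).
Of the 4 differences, 1 transition and 3 transversions over 23 sites: P = 1/23 = 0.043478, Q = 3/23 = 0.130435.
d = −0.5·ln(0.782609) − 0.25·ln(0.739130) = −0.5·(-0.245122) − 0.25·(-0.302281) = 0.1981.

0.1981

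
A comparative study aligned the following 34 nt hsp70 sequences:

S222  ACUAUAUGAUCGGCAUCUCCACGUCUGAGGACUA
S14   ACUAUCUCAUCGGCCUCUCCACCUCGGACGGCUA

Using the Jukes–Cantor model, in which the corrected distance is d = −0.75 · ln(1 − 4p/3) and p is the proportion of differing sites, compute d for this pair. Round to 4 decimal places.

0.2407

The sequences differ at positions 6 (A/C), 8 (G/C), 15 (A/C), 23 (G/C), 26 (U/G), 29 (G/C), 31 (A/G).
p = 7/34 = 0.205882.
d = −0.75 · ln(1 − (4/3)·0.205882) = −0.75 · ln(0.725491) = −0.75 · (-0.320907) = 0.2407.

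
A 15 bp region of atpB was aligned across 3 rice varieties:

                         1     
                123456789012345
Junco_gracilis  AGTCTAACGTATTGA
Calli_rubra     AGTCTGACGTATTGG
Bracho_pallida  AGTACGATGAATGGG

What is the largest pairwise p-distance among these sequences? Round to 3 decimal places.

0.467

Pairwise Hamming distances:
  Junco_gracilis vs Calli_rubra: 2
  Junco_gracilis vs Bracho_pallida: 7
  Calli_rubra vs Bracho_pallida: 5
The largest is 7 mismatches, between Junco_gracilis and Bracho_pallida; p = 7/15 = 0.467.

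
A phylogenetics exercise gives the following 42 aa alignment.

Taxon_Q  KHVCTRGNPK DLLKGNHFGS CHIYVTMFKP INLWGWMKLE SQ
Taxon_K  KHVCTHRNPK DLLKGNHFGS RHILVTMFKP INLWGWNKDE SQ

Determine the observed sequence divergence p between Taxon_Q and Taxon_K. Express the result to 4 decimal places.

0.1429

Mismatches occur at site 6 (R↔H), site 7 (G↔R), site 21 (C↔R), site 24 (Y↔L), site 37 (M↔N), site 39 (L↔D).
There are 6 differences over 42 sites, so p = 6/42 = 0.1429.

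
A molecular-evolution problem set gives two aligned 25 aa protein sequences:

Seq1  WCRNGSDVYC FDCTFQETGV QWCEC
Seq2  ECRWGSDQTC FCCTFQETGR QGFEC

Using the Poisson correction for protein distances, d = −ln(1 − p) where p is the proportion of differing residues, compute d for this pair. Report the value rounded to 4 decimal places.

Differing sites — 1:W/E; 4:N/W; 8:V/Q; 9:Y/T; 12:D/C; 20:V/R; 22:W/G; 23:C/F.
p = 8/25 = 0.320000.
d = −ln(1 − 0.320000) = −ln(0.680000) = 0.3857.

0.3857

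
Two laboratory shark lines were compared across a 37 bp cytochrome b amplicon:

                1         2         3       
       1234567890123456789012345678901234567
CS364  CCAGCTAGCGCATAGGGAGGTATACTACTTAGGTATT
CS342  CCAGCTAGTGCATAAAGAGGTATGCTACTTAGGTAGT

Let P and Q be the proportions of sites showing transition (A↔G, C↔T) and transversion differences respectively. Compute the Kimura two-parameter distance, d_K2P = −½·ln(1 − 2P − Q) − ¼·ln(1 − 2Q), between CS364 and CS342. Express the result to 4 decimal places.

0.1532

The sequences differ at positions 9 (C/T, transition), 15 (G/A, transition), 16 (G/A, transition), 24 (A/G, transition), 36 (T/G, transversion).
Of the 5 differences, 4 transitions and 1 transversion over 37 sites: P = 4/37 = 0.108108, Q = 1/37 = 0.027027.
d = −0.5·ln(0.756757) − 0.25·ln(0.945946) = −0.5·(-0.278713) − 0.25·(-0.055570) = 0.1532.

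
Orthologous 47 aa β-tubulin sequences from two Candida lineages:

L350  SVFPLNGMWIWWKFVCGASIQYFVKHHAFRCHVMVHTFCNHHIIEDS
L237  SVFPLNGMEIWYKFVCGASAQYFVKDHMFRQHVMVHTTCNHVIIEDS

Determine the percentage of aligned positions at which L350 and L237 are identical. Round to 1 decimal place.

Differing sites — 9:W/E; 12:W/Y; 20:I/A; 26:H/D; 28:A/M; 31:C/Q; 38:F/T; 42:H/V.
39 of the 47 sites match, so the percent identity is 39/47 × 100 = 83.0%.

83.0%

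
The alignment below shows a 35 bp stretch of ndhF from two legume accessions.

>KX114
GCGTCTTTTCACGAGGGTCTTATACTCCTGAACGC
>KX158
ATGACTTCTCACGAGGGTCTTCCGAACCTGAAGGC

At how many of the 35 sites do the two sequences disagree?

10

Differing sites — 1:G/A; 2:C/T; 4:T/A; 8:T/C; 22:A/C; 23:T/C; 24:A/G; 25:C/A; 26:T/A; 33:C/G.
That gives 10 mismatches out of 35 aligned sites, so the Hamming distance is 10.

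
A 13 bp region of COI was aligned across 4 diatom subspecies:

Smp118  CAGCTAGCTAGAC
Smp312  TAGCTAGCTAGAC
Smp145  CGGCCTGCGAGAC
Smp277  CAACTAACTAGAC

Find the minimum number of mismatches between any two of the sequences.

Pairwise Hamming distances:
  Smp118 vs Smp312: 1
  Smp118 vs Smp145: 4
  Smp118 vs Smp277: 2
  Smp312 vs Smp145: 5
  Smp312 vs Smp277: 3
  Smp145 vs Smp277: 6
The smallest is 1, between Smp118 and Smp312.

1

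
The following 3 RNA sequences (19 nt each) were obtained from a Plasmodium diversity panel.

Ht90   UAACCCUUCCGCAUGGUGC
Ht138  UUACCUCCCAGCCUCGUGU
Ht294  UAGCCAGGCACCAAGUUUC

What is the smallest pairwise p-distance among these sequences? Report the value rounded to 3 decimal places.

Pairwise Hamming distances:
  Ht90 vs Ht138: 8
  Ht90 vs Ht294: 9
  Ht138 vs Ht294: 12
The smallest is 8 mismatches, between Ht90 and Ht138; p = 8/19 = 0.421.

0.421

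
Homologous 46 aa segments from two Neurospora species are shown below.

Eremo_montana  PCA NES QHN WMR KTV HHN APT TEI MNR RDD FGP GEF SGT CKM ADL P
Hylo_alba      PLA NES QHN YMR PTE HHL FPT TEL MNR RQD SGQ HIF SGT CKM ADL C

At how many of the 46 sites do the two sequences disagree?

Differing sites — 2:C/L; 10:W/Y; 13:K/P; 15:V/E; 18:N/L; 19:A/F; 24:I/L; 29:D/Q; 31:F/S; 33:P/Q; 34:G/H; 35:E/I; 46:P/C.
That gives 13 mismatches out of 46 aligned sites, so the Hamming distance is 13.

13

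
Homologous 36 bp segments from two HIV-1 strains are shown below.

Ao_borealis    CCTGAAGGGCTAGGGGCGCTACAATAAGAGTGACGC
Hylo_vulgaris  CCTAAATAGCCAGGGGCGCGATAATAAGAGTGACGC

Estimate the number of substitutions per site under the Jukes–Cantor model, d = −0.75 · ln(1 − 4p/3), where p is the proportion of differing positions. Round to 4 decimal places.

0.1885

The sequences differ at positions 4 (G/A), 7 (G/T), 8 (G/A), 11 (T/C), 20 (T/G), 22 (C/T).
p = 6/36 = 0.166667.
d = −0.75 · ln(1 − (4/3)·0.166667) = −0.75 · ln(0.777777) = −0.75 · (-0.251315) = 0.1885.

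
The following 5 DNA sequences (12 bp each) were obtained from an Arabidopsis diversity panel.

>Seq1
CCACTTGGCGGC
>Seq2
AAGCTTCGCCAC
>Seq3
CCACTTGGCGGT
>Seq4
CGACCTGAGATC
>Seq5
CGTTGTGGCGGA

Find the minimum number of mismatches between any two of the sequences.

1

Pairwise Hamming distances:
  Seq1 vs Seq2: 6
  Seq1 vs Seq3: 1
  Seq1 vs Seq4: 6
  Seq1 vs Seq5: 5
  Seq2 vs Seq3: 7
  Seq2 vs Seq4: 9
  Seq2 vs Seq5: 9
  Seq3 vs Seq4: 7
  Seq3 vs Seq5: 5
  Seq4 vs Seq5: 8
The smallest is 1, between Seq1 and Seq3.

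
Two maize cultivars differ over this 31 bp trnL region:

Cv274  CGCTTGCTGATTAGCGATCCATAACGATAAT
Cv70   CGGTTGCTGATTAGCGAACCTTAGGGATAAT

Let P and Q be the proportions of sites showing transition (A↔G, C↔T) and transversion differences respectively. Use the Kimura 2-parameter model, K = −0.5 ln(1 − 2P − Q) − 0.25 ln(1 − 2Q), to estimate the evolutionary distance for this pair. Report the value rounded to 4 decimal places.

Mismatches occur at site 3 (C↔G, transversion), site 18 (T↔A, transversion), site 21 (A↔T, transversion), site 24 (A↔G, transition), site 25 (C↔G, transversion).
Of the 5 differences, 1 transition and 4 transversions over 31 sites: P = 1/31 = 0.032258, Q = 4/31 = 0.129032.
d = −0.5·ln(0.806452) − 0.25·ln(0.741936) = −0.5·(-0.215111) − 0.25·(-0.298492) = 0.1822.

0.1822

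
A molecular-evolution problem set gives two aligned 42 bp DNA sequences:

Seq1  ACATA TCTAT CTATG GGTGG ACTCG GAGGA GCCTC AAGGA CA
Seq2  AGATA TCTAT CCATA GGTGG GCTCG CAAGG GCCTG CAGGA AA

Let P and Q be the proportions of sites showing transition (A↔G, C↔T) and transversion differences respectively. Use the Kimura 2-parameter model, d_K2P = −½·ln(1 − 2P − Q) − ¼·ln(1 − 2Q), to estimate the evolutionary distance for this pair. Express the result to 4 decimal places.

0.2889

Differing sites — 2:C/G (Tv); 12:T/C (Ti); 15:G/A (Ti); 21:A/G (Ti); 26:G/C (Tv); 28:G/A (Ti); 30:A/G (Ti); 35:C/G (Tv); 36:A/C (Tv); 41:C/A (Tv).
Of the 10 differences, 5 transitions and 5 transversions over 42 sites: P = 5/42 = 0.119048, Q = 5/42 = 0.119048.
d = −0.5·ln(0.642856) − 0.25·ln(0.761904) = −0.5·(-0.441835) − 0.25·(-0.271935) = 0.2889.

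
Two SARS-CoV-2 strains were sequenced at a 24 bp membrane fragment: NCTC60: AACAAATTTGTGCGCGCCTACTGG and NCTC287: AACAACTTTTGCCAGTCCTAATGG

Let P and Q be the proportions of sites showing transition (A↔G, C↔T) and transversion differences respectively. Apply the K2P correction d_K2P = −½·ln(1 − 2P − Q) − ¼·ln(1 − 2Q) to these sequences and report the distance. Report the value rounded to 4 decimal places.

0.4539

Differing sites — 6:A/C (Tv); 10:G/T (Tv); 11:T/G (Tv); 12:G/C (Tv); 14:G/A (Ti); 15:C/G (Tv); 16:G/T (Tv); 21:C/A (Tv).
Of the 8 differences, 1 transition and 7 transversions over 24 sites: P = 1/24 = 0.041667, Q = 7/24 = 0.291667.
d = −0.5·ln(0.624999) − 0.25·ln(0.416666) = −0.5·(-0.470005) − 0.25·(-0.875470) = 0.4539.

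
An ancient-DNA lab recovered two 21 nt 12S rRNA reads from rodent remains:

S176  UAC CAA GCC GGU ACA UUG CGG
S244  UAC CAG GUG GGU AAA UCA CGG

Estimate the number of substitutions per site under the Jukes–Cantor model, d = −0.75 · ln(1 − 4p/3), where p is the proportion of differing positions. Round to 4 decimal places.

0.3597

Mismatches occur at site 6 (A↔G), site 8 (C↔U), site 9 (C↔G), site 14 (C↔A), site 17 (U↔C), site 18 (G↔A).
p = 6/21 = 0.285714.
d = −0.75 · ln(1 − (4/3)·0.285714) = −0.75 · ln(0.619048) = −0.75 · (-0.479572) = 0.3597.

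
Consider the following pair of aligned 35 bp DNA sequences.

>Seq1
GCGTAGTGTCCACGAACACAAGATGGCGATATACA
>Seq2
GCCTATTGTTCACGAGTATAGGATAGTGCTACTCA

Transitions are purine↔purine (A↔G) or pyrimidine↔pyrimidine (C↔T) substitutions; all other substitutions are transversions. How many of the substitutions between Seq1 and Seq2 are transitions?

8

Differing sites — 3:G/C (Tv); 6:G/T (Tv); 10:C/T (Ti); 16:A/G (Ti); 17:C/T (Ti); 19:C/T (Ti); 21:A/G (Ti); 25:G/A (Ti); 27:C/T (Ti); 29:A/C (Tv); 32:T/C (Ti); 33:A/T (Tv).
Of the 12 differences, 8 transitions and 4 transversions, so the answer is 8.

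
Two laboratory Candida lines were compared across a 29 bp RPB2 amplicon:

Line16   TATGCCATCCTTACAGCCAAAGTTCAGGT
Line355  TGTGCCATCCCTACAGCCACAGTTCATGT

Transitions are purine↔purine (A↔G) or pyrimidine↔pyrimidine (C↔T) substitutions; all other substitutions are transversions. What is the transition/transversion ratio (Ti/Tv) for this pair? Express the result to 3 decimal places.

1.000

Mismatches occur at site 2 (A↔G, transition), site 11 (T↔C, transition), site 20 (A↔C, transversion), site 27 (G↔T, transversion).
Of the 4 differences, 2 transitions and 2 transversions, so Ti/Tv = 2/2 = 1.000.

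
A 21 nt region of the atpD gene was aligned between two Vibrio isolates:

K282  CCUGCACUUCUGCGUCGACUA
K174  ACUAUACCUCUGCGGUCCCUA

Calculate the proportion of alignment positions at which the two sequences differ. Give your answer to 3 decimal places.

0.381

The sequences differ at positions 1 (C/A), 4 (G/A), 5 (C/U), 8 (U/C), 15 (U/G), 16 (C/U), 17 (G/C), 18 (A/C).
There are 8 differences over 21 sites, so p = 8/21 = 0.381.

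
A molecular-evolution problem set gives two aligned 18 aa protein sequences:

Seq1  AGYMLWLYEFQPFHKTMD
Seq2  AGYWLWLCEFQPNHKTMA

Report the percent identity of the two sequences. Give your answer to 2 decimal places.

77.78%

The sequences differ at positions 4 (M/W), 8 (Y/C), 13 (F/N), 18 (D/A).
14 of the 18 sites match, so the percent identity is 14/18 × 100 = 77.78%.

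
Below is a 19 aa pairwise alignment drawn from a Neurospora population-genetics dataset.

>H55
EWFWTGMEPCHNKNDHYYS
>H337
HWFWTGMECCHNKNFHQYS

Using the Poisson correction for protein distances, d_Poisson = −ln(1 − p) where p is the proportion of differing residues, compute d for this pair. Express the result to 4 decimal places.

0.2364

Mismatches occur at site 1 (E↔H), site 9 (P↔C), site 15 (D↔F), site 17 (Y↔Q).
p = 4/19 = 0.210526.
d = −ln(1 − 0.210526) = −ln(0.789474) = 0.2364.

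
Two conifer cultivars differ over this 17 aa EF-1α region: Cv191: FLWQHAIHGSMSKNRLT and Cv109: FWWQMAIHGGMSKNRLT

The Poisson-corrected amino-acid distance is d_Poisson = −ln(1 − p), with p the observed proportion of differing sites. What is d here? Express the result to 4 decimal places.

The sequences differ at positions 2 (L/W), 5 (H/M), 10 (S/G).
p = 3/17 = 0.176471.
d = −ln(1 − 0.176471) = −ln(0.823529) = 0.1942.

0.1942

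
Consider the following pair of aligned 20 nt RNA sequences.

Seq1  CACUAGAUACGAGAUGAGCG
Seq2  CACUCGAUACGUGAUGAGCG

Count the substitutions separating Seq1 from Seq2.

Differing sites — 5:A/C; 12:A/U.
That gives 2 mismatches out of 20 aligned sites, so the Hamming distance is 2.

2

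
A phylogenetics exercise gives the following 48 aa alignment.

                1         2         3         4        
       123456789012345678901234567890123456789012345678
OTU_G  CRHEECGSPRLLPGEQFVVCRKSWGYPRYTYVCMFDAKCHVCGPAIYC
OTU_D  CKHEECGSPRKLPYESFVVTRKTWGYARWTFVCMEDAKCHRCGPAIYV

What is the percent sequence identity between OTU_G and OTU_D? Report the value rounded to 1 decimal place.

75.0%

Differing sites — 2:R/K; 11:L/K; 14:G/Y; 16:Q/S; 20:C/T; 23:S/T; 27:P/A; 29:Y/W; 31:Y/F; 35:F/E; 41:V/R; 48:C/V.
36 of the 48 sites match, so the percent identity is 36/48 × 100 = 75.0%.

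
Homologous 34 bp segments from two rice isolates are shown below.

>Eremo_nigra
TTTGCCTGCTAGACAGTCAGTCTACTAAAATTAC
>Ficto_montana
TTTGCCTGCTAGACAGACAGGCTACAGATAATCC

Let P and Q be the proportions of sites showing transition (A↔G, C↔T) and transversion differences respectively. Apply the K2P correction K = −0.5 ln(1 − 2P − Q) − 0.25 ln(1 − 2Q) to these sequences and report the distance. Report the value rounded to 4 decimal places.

0.2430

Mismatches occur at site 17 (T↔A, transversion), site 21 (T↔G, transversion), site 26 (T↔A, transversion), site 27 (A↔G, transition), site 29 (A↔T, transversion), site 31 (T↔A, transversion), site 33 (A↔C, transversion).
Of the 7 differences, 1 transition and 6 transversions over 34 sites: P = 1/34 = 0.029412, Q = 6/34 = 0.176471.
d = −0.5·ln(0.764705) − 0.25·ln(0.647058) = −0.5·(-0.268265) − 0.25·(-0.435319) = 0.2430.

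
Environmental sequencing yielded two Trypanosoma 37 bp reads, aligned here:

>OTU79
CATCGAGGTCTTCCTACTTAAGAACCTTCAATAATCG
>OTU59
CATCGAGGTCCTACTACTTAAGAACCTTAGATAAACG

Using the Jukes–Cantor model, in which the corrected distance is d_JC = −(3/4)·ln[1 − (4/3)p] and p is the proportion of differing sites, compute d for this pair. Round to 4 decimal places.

Mismatches occur at site 11 (T↔C), site 13 (C↔A), site 29 (C↔A), site 30 (A↔G), site 35 (T↔A).
p = 5/37 = 0.135135.
d = −0.75 · ln(1 − (4/3)·0.135135) = −0.75 · ln(0.819820) = −0.75 · (-0.198670) = 0.1490.

0.1490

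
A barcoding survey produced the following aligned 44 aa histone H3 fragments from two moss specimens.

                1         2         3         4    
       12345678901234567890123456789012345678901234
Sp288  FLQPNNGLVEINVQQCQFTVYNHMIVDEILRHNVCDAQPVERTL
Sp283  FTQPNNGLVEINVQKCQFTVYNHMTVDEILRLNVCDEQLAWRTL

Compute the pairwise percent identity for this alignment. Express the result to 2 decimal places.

81.82%

The sequences differ at positions 2 (L/T), 15 (Q/K), 25 (I/T), 32 (H/L), 37 (A/E), 39 (P/L), 40 (V/A), 41 (E/W).
36 of the 44 sites match, so the percent identity is 36/44 × 100 = 81.82%.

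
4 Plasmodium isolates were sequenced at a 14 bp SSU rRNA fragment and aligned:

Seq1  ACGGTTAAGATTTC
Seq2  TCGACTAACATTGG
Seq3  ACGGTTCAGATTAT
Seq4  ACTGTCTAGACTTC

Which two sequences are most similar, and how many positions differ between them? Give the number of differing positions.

Pairwise Hamming distances:
  Seq1 vs Seq2: 6
  Seq1 vs Seq3: 3
  Seq1 vs Seq4: 4
  Seq2 vs Seq3: 7
  Seq2 vs Seq4: 10
  Seq3 vs Seq4: 6
The smallest is 3, between Seq1 and Seq3.

3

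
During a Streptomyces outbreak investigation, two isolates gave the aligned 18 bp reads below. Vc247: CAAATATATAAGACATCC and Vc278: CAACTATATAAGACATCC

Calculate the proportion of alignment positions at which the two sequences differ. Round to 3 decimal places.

The sequences differ at position 4 (A/C).
There are 1 differences over 18 sites, so p = 1/18 = 0.056.

0.056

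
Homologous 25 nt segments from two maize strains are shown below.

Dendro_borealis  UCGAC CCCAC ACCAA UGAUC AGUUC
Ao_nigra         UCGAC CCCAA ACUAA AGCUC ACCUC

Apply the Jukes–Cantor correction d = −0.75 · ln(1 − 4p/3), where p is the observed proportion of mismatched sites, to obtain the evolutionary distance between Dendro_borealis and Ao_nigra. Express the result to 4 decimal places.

Differing sites — 10:C/A; 13:C/U; 16:U/A; 18:A/C; 22:G/C; 23:U/C.
p = 6/25 = 0.240000.
d = −0.75 · ln(1 − (4/3)·0.240000) = −0.75 · ln(0.680000) = −0.75 · (-0.385662) = 0.2892.

0.2892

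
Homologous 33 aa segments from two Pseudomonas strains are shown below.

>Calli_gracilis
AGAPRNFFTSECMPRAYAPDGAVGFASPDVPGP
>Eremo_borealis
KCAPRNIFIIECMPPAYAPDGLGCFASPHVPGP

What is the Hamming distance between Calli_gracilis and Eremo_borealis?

Differing sites — 1:A/K; 2:G/C; 7:F/I; 9:T/I; 10:S/I; 15:R/P; 22:A/L; 23:V/G; 24:G/C; 29:D/H.
That gives 10 mismatches out of 33 aligned sites, so the Hamming distance is 10.

10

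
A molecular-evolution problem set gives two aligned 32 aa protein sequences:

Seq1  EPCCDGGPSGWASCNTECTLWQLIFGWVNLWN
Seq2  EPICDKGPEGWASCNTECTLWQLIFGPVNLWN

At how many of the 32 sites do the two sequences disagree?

4

The sequences differ at positions 3 (C/I), 6 (G/K), 9 (S/E), 27 (W/P).
That gives 4 mismatches out of 32 aligned sites, so the Hamming distance is 4.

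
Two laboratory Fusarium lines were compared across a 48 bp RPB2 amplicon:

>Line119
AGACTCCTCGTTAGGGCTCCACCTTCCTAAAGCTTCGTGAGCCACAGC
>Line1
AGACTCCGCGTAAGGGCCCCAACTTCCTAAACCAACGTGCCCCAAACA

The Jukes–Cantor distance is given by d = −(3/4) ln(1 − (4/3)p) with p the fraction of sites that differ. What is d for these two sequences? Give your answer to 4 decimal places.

Mismatches occur at site 8 (T→G), site 12 (T→A), site 18 (T→C), site 22 (C→A), site 32 (G→C), site 34 (T→A), site 35 (T→A), site 40 (A→C), site 41 (G→C), site 45 (C→A), site 47 (G→C), site 48 (C→A).
p = 12/48 = 0.250000.
d = −0.75 · ln(1 − (4/3)·0.250000) = −0.75 · ln(0.666667) = −0.75 · (-0.405465) = 0.3041.

0.3041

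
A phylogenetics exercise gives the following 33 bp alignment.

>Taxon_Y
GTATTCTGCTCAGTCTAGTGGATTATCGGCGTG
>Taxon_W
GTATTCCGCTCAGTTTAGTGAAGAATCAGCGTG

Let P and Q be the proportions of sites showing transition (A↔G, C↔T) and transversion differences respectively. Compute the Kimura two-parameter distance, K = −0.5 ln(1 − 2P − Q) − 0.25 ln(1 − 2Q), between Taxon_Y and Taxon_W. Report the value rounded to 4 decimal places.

The sequences differ at positions 7 (T/C, transition), 15 (C/T, transition), 21 (G/A, transition), 23 (T/G, transversion), 24 (T/A, transversion), 28 (G/A, transition).
Of the 6 differences, 4 transitions and 2 transversions over 33 sites: P = 4/33 = 0.121212, Q = 2/33 = 0.060606.
d = −0.5·ln(0.696970) − 0.25·ln(0.878788) = −0.5·(-0.361013) − 0.25·(-0.129212) = 0.2128.

0.2128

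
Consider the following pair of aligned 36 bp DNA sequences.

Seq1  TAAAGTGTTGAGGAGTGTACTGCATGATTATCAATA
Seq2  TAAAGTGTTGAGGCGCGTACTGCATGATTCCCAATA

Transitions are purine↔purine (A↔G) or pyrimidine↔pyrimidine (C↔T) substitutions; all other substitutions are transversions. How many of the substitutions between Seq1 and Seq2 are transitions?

2

The sequences differ at positions 14 (A/C, transversion), 16 (T/C, transition), 30 (A/C, transversion), 31 (T/C, transition).
Of the 4 differences, 2 transitions and 2 transversions, so the answer is 2.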